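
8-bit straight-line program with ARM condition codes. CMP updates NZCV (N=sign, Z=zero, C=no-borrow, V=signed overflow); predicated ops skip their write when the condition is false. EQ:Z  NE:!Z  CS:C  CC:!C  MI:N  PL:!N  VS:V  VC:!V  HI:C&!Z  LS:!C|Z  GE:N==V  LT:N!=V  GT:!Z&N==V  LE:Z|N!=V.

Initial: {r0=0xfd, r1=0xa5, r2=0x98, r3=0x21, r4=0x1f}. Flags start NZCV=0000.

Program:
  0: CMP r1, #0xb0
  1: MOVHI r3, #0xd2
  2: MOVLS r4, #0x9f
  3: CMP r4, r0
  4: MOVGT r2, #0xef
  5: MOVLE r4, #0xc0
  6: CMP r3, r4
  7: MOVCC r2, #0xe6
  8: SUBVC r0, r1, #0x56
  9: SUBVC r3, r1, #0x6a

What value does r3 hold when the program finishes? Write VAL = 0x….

VAL = 0x3b

0: ✓ CMP  NZCV=1000
1: · MOVHI
2: ✓ MOVLS  r4←0x9f
3: ✓ CMP  NZCV=1000
4: · MOVGT
5: ✓ MOVLE  r4←0xc0
6: ✓ CMP  NZCV=0000
7: ✓ MOVCC  r2←0xe6
8: ✓ SUBVC  r0←0x4f
9: ✓ SUBVC  r3←0x3b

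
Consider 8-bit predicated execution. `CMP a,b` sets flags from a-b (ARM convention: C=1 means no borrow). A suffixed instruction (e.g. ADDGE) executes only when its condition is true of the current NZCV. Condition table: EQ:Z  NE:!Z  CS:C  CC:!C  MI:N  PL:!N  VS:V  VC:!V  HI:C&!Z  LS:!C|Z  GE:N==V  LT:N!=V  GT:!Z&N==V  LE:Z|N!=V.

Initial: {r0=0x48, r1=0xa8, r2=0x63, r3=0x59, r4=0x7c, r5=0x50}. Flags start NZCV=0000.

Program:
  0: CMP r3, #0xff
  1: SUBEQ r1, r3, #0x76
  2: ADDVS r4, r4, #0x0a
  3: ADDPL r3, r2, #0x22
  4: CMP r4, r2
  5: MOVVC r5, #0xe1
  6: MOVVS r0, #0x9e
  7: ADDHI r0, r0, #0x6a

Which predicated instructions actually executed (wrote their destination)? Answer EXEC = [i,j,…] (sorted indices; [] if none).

EXEC = [3,5,7]

0: ✓ CMP  NZCV=0000
1: · SUBEQ
2: · ADDVS
3: ✓ ADDPL  r3←0x85
4: ✓ CMP  NZCV=0010
5: ✓ MOVVC  r5←0xe1
6: · MOVVS
7: ✓ ADDHI  r0←0xb2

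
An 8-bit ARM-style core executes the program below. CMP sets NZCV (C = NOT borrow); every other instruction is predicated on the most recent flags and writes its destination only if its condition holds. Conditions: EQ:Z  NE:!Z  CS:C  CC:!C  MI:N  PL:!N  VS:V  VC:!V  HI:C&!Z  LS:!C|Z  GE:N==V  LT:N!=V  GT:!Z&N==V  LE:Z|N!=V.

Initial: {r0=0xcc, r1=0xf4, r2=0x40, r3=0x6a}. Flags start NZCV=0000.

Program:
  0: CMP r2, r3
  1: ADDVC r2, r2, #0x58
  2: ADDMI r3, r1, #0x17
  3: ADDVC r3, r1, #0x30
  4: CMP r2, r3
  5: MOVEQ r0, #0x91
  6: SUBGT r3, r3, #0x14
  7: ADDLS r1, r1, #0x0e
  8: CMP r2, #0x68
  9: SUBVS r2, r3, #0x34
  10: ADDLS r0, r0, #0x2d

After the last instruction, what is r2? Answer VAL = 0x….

VAL = 0xf0

[0] flags=1000 → (cmp)
[1] flags=1000 VC?T → r2=0x98
[2] flags=1000 MI?T → r3=0x0b
[3] flags=1000 VC?T → r3=0x24
[4] flags=0011 → (cmp)
[5] flags=0011 EQ?F → skip
[6] flags=0011 GT?F → skip
[7] flags=0011 LS?F → skip
[8] flags=0011 → (cmp)
[9] flags=0011 VS?T → r2=0xf0
[10] flags=0011 LS?F → skip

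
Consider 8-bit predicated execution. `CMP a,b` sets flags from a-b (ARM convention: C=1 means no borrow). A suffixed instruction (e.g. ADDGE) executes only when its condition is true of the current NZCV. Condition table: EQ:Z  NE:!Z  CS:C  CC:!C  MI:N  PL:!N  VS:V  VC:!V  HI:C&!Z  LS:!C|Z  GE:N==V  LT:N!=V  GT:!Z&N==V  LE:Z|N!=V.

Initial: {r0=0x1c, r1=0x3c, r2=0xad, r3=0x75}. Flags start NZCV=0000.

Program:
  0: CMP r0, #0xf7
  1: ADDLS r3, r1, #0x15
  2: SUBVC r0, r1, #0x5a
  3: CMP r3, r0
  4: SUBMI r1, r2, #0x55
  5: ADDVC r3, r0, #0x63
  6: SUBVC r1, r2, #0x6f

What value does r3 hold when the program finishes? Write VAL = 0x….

0: ✓ CMP  NZCV=0000
1: ✓ ADDLS  r3←0x51
2: ✓ SUBVC  r0←0xe2
3: ✓ CMP  NZCV=0000
4: · SUBMI
5: ✓ ADDVC  r3←0x45
6: ✓ SUBVC  r1←0x3e

VAL = 0x45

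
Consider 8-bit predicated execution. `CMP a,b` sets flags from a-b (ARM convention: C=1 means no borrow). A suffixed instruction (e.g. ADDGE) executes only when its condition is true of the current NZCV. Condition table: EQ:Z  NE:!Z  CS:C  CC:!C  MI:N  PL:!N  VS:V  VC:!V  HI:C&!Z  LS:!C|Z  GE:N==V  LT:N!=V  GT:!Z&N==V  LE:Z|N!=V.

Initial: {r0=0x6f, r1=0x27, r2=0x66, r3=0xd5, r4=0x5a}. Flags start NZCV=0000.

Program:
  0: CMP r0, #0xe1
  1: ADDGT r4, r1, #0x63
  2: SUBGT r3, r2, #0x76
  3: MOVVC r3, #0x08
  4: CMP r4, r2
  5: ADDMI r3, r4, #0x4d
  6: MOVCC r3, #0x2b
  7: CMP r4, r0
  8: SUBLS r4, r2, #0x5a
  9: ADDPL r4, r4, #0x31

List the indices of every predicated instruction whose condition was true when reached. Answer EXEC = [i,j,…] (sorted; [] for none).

EXEC = [1,2,9]

0: ✓ CMP  NZCV=1001
1: ✓ ADDGT  r4←0x8a
2: ✓ SUBGT  r3←0xf0
3: · MOVVC
4: ✓ CMP  NZCV=0011
5: · ADDMI
6: · MOVCC
7: ✓ CMP  NZCV=0011
8: · SUBLS
9: ✓ ADDPL  r4←0xbb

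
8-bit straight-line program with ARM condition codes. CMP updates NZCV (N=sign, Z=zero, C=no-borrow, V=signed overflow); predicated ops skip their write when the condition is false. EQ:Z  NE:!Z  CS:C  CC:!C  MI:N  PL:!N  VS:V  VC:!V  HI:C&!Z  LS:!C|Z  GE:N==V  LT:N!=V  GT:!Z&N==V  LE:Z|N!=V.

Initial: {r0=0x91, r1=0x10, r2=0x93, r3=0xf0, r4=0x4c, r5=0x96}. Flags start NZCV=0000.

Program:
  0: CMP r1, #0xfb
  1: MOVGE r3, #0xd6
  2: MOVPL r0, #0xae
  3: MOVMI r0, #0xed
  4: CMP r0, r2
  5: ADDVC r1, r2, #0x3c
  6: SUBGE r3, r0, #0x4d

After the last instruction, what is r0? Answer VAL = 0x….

VAL = 0xae

[0] flags=0000 → (cmp)
[1] flags=0000 GE?T → r3=0xd6
[2] flags=0000 PL?T → r0=0xae
[3] flags=0000 MI?F → skip
[4] flags=0010 → (cmp)
[5] flags=0010 VC?T → r1=0xcf
[6] flags=0010 GE?T → r3=0x61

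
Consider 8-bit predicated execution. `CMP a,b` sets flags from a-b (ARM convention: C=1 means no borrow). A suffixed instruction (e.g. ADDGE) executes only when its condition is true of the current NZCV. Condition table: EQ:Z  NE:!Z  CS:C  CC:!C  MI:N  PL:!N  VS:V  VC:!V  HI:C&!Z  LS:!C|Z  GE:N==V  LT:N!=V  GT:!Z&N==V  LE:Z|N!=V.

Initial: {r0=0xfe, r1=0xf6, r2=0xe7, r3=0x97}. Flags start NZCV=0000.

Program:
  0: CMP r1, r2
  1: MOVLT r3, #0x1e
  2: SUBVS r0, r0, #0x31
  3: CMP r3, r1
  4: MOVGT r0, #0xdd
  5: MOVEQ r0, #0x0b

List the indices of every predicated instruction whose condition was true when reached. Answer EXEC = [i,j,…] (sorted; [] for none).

0: ✓ CMP  NZCV=0010
1: · MOVLT
2: · SUBVS
3: ✓ CMP  NZCV=1000
4: · MOVGT
5: · MOVEQ

EXEC = []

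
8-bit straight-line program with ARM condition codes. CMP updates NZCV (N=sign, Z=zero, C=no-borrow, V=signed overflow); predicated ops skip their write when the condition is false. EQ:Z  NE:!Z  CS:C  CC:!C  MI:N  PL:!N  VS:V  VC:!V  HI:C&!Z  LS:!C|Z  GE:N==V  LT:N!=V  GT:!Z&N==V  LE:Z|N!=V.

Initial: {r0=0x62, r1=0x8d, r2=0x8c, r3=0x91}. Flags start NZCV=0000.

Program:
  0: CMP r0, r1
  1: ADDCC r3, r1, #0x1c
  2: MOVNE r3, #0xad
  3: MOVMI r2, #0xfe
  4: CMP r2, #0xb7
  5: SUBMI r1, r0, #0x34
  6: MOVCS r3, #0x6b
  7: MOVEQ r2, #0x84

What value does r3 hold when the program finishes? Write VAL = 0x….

VAL = 0x6b

[0] flags=1001 → (cmp)
[1] flags=1001 CC?T → r3=0xa9
[2] flags=1001 NE?T → r3=0xad
[3] flags=1001 MI?T → r2=0xfe
[4] flags=0010 → (cmp)
[5] flags=0010 MI?F → skip
[6] flags=0010 CS?T → r3=0x6b
[7] flags=0010 EQ?F → skip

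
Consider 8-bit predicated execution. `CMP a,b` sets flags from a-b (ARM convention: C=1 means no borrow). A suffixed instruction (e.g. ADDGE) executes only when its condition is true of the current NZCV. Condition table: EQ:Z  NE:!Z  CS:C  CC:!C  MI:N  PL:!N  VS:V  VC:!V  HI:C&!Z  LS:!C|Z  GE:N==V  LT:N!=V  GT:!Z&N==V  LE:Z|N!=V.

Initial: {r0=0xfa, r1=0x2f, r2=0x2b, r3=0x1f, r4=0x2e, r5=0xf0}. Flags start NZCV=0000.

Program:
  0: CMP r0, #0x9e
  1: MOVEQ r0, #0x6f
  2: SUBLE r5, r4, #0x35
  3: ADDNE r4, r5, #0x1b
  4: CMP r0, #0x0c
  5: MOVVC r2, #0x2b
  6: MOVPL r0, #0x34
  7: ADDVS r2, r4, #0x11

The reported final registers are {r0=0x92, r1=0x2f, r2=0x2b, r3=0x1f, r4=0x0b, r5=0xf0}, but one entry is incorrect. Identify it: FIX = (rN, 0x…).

FIX = (r0, 0xfa)

0: ✓ CMP  NZCV=0010
1: · MOVEQ
2: · SUBLE
3: ✓ ADDNE  r4←0x0b
4: ✓ CMP  NZCV=1010
5: ✓ MOVVC  r2←0x2b
6: · MOVPL
7: · ADDVS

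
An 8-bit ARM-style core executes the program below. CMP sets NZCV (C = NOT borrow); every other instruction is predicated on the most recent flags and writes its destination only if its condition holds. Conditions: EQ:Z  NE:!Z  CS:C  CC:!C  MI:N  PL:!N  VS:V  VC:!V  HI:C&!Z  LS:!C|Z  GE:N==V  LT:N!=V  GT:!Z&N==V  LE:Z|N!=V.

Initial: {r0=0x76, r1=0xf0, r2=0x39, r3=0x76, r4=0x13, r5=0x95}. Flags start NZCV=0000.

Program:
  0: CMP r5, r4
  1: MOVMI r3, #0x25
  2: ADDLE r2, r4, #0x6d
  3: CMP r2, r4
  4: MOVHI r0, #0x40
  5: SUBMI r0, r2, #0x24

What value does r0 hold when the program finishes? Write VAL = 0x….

[0] flags=1010 → (cmp)
[1] flags=1010 MI?T → r3=0x25
[2] flags=1010 LE?T → r2=0x80
[3] flags=0011 → (cmp)
[4] flags=0011 HI?T → r0=0x40
[5] flags=0011 MI?F → skip

VAL = 0x40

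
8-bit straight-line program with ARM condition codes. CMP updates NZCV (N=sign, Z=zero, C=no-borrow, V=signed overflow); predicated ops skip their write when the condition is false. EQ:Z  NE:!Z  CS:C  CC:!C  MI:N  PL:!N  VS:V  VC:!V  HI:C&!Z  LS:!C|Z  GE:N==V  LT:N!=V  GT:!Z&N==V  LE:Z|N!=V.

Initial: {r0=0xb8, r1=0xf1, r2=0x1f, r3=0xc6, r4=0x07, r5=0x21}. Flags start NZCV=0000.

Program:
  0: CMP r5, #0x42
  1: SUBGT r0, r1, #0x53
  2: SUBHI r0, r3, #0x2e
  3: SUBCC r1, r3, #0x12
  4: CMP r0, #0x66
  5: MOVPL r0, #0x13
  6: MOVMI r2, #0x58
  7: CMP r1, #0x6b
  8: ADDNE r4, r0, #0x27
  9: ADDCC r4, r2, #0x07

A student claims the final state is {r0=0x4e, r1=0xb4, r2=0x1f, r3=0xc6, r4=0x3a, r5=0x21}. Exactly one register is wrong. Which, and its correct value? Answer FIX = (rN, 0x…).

FIX = (r0, 0x13)

0: ✓ CMP  NZCV=1000
1: · SUBGT
2: · SUBHI
3: ✓ SUBCC  r1←0xb4
4: ✓ CMP  NZCV=0011
5: ✓ MOVPL  r0←0x13
6: · MOVMI
7: ✓ CMP  NZCV=0011
8: ✓ ADDNE  r4←0x3a
9: · ADDCC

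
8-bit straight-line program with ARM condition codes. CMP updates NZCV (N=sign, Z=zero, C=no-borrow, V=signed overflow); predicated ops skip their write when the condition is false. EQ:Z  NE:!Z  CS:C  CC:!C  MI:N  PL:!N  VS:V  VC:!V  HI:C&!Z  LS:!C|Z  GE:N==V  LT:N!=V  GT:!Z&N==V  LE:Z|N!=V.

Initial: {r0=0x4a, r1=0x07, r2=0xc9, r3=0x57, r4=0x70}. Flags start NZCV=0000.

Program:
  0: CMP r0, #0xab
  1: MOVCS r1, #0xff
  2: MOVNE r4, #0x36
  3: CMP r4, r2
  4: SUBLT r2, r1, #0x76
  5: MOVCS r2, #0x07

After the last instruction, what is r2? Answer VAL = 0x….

[0] flags=1001 → (cmp)
[1] flags=1001 CS?F → skip
[2] flags=1001 NE?T → r4=0x36
[3] flags=0000 → (cmp)
[4] flags=0000 LT?F → skip
[5] flags=0000 CS?F → skip

VAL = 0xc9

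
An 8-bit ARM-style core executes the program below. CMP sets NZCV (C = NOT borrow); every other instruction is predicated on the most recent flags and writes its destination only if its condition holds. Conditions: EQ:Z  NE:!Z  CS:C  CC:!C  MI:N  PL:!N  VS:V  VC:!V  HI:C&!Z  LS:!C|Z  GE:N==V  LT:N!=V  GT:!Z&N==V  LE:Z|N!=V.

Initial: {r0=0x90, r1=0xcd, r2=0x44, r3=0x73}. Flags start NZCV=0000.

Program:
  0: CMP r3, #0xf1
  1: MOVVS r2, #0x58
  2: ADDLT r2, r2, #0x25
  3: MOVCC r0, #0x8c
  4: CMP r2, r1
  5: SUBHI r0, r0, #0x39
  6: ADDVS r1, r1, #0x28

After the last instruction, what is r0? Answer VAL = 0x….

0: ✓ CMP  NZCV=1001
1: ✓ MOVVS  r2←0x58
2: · ADDLT
3: ✓ MOVCC  r0←0x8c
4: ✓ CMP  NZCV=1001
5: · SUBHI
6: ✓ ADDVS  r1←0xf5

VAL = 0x8c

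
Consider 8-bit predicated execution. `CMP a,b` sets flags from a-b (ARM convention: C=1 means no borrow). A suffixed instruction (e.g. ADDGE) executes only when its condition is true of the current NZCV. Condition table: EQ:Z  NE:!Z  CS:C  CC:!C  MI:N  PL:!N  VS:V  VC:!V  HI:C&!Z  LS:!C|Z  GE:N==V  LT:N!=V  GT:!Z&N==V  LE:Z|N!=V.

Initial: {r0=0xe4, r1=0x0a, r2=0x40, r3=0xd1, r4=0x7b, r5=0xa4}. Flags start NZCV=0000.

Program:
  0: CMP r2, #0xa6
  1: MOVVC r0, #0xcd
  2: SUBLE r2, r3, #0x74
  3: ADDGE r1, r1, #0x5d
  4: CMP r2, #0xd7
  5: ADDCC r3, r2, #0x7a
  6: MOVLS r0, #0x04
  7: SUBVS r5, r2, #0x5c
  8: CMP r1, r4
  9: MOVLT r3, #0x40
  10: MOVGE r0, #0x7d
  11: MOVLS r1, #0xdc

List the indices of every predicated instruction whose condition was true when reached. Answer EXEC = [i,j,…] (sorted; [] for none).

0: ✓ CMP  NZCV=1001
1: · MOVVC
2: · SUBLE
3: ✓ ADDGE  r1←0x67
4: ✓ CMP  NZCV=0000
5: ✓ ADDCC  r3←0xba
6: ✓ MOVLS  r0←0x04
7: · SUBVS
8: ✓ CMP  NZCV=1000
9: ✓ MOVLT  r3←0x40
10: · MOVGE
11: ✓ MOVLS  r1←0xdc

EXEC = [3,5,6,9,11]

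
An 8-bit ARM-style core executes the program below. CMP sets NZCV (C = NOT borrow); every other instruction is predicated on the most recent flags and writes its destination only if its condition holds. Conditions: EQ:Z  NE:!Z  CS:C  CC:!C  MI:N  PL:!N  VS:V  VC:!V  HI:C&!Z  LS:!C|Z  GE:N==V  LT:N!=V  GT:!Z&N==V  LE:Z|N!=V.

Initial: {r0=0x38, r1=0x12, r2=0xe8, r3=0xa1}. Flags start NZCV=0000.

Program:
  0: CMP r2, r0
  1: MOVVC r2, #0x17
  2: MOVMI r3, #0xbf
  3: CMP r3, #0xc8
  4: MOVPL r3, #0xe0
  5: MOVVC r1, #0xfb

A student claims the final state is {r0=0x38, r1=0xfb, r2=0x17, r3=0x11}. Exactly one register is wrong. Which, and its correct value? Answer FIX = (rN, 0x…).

FIX = (r3, 0xbf)

[0] flags=1010 → (cmp)
[1] flags=1010 VC?T → r2=0x17
[2] flags=1010 MI?T → r3=0xbf
[3] flags=1000 → (cmp)
[4] flags=1000 PL?F → skip
[5] flags=1000 VC?T → r1=0xfb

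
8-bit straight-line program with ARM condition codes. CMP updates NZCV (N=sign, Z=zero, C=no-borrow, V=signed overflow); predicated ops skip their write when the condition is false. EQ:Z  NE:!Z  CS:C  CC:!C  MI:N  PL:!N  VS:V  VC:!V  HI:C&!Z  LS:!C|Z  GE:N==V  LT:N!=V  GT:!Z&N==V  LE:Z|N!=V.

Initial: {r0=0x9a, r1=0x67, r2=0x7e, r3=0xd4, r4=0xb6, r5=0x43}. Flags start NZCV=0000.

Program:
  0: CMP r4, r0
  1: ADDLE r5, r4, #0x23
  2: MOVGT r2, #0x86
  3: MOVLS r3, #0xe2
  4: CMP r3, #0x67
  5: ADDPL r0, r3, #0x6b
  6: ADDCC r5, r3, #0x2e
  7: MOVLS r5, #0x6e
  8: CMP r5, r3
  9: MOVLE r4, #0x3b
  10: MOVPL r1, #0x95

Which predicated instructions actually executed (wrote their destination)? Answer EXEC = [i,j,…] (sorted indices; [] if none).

0: ✓ CMP  NZCV=0010
1: · ADDLE
2: ✓ MOVGT  r2←0x86
3: · MOVLS
4: ✓ CMP  NZCV=0011
5: ✓ ADDPL  r0←0x3f
6: · ADDCC
7: · MOVLS
8: ✓ CMP  NZCV=0000
9: · MOVLE
10: ✓ MOVPL  r1←0x95

EXEC = [2,5,10]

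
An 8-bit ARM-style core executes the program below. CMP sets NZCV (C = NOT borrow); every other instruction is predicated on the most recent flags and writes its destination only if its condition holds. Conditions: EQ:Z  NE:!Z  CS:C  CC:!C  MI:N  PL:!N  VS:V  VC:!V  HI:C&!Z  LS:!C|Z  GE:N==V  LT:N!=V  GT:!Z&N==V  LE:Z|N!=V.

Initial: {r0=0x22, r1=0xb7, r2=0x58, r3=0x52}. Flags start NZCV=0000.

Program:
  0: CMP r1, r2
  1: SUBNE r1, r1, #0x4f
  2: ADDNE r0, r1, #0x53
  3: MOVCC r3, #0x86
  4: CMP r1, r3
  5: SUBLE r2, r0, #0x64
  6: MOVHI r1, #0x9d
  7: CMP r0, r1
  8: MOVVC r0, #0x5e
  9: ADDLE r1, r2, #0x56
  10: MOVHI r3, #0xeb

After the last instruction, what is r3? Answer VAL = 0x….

VAL = 0xeb

[0] flags=0011 → (cmp)
[1] flags=0011 NE?T → r1=0x68
[2] flags=0011 NE?T → r0=0xbb
[3] flags=0011 CC?F → skip
[4] flags=0010 → (cmp)
[5] flags=0010 LE?F → skip
[6] flags=0010 HI?T → r1=0x9d
[7] flags=0010 → (cmp)
[8] flags=0010 VC?T → r0=0x5e
[9] flags=0010 LE?F → skip
[10] flags=0010 HI?T → r3=0xeb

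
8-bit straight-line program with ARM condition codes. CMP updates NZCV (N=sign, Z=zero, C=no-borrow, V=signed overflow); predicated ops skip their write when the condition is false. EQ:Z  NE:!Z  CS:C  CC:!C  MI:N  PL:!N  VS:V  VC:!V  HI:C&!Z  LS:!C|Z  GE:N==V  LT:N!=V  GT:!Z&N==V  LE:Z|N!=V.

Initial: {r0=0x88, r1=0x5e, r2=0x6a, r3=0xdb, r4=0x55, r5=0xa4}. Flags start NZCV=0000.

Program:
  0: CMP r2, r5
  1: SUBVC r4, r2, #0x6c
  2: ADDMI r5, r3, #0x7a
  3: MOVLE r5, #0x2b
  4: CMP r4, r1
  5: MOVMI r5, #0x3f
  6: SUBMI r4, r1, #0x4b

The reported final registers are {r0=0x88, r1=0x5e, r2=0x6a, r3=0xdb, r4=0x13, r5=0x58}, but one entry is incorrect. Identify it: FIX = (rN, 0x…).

[0] flags=1001 → (cmp)
[1] flags=1001 VC?F → skip
[2] flags=1001 MI?T → r5=0x55
[3] flags=1001 LE?F → skip
[4] flags=1000 → (cmp)
[5] flags=1000 MI?T → r5=0x3f
[6] flags=1000 MI?T → r4=0x13

FIX = (r5, 0x3f)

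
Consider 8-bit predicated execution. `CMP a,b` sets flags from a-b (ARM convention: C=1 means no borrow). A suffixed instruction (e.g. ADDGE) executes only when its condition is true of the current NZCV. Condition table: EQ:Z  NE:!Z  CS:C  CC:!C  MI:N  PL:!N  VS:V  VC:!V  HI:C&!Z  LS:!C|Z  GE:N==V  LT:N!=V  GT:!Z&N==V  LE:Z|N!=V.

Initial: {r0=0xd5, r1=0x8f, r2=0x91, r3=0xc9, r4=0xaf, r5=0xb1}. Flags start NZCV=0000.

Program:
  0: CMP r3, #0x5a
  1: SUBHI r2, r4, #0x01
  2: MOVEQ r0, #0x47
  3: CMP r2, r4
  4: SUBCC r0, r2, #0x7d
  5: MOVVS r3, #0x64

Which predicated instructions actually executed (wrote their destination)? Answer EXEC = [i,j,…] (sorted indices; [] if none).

0: ✓ CMP  NZCV=0011
1: ✓ SUBHI  r2←0xae
2: · MOVEQ
3: ✓ CMP  NZCV=1000
4: ✓ SUBCC  r0←0x31
5: · MOVVS

EXEC = [1,4]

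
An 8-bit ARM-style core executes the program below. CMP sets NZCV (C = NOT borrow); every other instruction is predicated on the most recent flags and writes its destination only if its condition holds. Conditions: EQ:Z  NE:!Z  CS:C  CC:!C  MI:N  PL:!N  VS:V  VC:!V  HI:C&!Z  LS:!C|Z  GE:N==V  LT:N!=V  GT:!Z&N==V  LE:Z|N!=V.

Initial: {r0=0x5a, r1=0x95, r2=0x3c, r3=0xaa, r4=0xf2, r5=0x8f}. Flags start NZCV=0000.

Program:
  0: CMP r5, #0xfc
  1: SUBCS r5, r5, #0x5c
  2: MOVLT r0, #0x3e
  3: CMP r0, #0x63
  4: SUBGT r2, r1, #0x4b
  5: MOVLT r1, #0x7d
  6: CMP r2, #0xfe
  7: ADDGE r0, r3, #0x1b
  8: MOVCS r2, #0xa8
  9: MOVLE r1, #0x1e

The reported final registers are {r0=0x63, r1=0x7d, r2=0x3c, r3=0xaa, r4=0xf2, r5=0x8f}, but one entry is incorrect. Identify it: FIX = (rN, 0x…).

0: ✓ CMP  NZCV=1000
1: · SUBCS
2: ✓ MOVLT  r0←0x3e
3: ✓ CMP  NZCV=1000
4: · SUBGT
5: ✓ MOVLT  r1←0x7d
6: ✓ CMP  NZCV=0000
7: ✓ ADDGE  r0←0xc5
8: · MOVCS
9: · MOVLE

FIX = (r0, 0xc5)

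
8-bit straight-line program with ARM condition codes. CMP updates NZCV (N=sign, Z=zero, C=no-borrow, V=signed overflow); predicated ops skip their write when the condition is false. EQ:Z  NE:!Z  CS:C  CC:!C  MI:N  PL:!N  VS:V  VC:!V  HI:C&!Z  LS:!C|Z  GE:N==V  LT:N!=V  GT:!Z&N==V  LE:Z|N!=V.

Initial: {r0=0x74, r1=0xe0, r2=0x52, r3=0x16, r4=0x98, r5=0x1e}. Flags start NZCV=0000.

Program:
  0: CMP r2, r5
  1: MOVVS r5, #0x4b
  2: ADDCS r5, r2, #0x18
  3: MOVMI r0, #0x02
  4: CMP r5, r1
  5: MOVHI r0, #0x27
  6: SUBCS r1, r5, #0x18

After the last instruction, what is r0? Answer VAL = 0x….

VAL = 0x74

0: ✓ CMP  NZCV=0010
1: · MOVVS
2: ✓ ADDCS  r5←0x6a
3: · MOVMI
4: ✓ CMP  NZCV=1001
5: · MOVHI
6: · SUBCS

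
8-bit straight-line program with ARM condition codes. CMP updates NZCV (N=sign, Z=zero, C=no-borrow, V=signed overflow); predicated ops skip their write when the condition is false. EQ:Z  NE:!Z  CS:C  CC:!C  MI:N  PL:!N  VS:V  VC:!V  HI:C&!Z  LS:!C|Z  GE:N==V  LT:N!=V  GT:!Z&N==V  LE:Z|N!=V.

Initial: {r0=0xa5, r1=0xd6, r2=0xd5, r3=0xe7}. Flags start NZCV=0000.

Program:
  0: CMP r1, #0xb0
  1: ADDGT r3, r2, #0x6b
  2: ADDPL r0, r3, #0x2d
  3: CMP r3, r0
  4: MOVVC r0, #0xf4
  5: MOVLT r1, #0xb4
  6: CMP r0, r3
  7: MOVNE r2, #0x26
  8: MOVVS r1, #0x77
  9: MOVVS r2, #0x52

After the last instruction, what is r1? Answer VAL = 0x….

VAL = 0xb4

[0] flags=0010 → (cmp)
[1] flags=0010 GT?T → r3=0x40
[2] flags=0010 PL?T → r0=0x6d
[3] flags=1000 → (cmp)
[4] flags=1000 VC?T → r0=0xf4
[5] flags=1000 LT?T → r1=0xb4
[6] flags=1010 → (cmp)
[7] flags=1010 NE?T → r2=0x26
[8] flags=1010 VS?F → skip
[9] flags=1010 VS?F → skip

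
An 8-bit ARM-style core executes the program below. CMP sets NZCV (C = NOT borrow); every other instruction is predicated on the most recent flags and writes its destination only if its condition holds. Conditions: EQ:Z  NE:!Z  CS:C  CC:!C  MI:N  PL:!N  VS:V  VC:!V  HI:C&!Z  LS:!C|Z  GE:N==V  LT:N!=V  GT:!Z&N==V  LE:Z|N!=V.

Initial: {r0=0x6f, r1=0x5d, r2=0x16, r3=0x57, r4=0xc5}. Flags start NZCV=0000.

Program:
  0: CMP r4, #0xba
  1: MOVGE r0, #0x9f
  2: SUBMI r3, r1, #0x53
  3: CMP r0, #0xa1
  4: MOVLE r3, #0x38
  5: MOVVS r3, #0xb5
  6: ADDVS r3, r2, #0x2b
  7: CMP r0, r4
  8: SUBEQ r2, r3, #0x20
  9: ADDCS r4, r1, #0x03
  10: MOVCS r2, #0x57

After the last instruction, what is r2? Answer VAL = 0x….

[0] flags=0010 → (cmp)
[1] flags=0010 GE?T → r0=0x9f
[2] flags=0010 MI?F → skip
[3] flags=1000 → (cmp)
[4] flags=1000 LE?T → r3=0x38
[5] flags=1000 VS?F → skip
[6] flags=1000 VS?F → skip
[7] flags=1000 → (cmp)
[8] flags=1000 EQ?F → skip
[9] flags=1000 CS?F → skip
[10] flags=1000 CS?F → skip

VAL = 0x16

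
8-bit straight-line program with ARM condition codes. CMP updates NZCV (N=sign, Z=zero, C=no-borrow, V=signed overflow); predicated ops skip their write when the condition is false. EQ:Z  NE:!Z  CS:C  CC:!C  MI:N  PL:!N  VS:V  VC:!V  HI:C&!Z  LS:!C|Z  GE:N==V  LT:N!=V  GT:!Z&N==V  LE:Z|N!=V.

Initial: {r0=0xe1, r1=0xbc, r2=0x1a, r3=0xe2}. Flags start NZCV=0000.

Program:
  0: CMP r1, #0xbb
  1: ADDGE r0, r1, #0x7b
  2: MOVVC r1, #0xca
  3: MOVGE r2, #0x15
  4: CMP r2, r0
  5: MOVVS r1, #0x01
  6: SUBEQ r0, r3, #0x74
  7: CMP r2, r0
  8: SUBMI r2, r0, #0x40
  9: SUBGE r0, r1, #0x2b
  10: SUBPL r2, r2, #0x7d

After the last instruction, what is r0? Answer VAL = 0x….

[0] flags=0010 → (cmp)
[1] flags=0010 GE?T → r0=0x37
[2] flags=0010 VC?T → r1=0xca
[3] flags=0010 GE?T → r2=0x15
[4] flags=1000 → (cmp)
[5] flags=1000 VS?F → skip
[6] flags=1000 EQ?F → skip
[7] flags=1000 → (cmp)
[8] flags=1000 MI?T → r2=0xf7
[9] flags=1000 GE?F → skip
[10] flags=1000 PL?F → skip

VAL = 0x37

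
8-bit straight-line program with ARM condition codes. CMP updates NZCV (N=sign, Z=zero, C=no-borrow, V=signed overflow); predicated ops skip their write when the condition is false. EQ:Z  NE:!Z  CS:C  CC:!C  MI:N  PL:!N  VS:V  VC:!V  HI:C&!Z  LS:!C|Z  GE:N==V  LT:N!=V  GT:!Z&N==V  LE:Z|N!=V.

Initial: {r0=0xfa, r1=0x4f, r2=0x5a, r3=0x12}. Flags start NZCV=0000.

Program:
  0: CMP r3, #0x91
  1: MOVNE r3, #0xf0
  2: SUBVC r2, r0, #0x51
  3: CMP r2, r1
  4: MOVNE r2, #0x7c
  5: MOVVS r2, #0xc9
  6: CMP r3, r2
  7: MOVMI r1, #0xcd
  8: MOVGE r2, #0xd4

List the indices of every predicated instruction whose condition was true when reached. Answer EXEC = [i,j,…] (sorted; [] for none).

[0] flags=1001 → (cmp)
[1] flags=1001 NE?T → r3=0xf0
[2] flags=1001 VC?F → skip
[3] flags=0010 → (cmp)
[4] flags=0010 NE?T → r2=0x7c
[5] flags=0010 VS?F → skip
[6] flags=0011 → (cmp)
[7] flags=0011 MI?F → skip
[8] flags=0011 GE?F → skip

EXEC = [1,4]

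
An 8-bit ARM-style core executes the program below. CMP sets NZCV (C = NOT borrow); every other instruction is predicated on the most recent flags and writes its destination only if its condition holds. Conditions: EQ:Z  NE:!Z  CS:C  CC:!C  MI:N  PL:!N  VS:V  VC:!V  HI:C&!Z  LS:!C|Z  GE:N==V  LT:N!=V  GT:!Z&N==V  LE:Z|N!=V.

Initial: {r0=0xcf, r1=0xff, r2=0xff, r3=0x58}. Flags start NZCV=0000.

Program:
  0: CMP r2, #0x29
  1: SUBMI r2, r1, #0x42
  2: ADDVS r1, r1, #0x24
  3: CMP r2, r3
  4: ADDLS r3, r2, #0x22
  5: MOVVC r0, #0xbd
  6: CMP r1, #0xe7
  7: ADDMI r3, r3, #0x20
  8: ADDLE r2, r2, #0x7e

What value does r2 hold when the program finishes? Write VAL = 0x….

0: ✓ CMP  NZCV=1010
1: ✓ SUBMI  r2←0xbd
2: · ADDVS
3: ✓ CMP  NZCV=0011
4: · ADDLS
5: · MOVVC
6: ✓ CMP  NZCV=0010
7: · ADDMI
8: · ADDLE

VAL = 0xbd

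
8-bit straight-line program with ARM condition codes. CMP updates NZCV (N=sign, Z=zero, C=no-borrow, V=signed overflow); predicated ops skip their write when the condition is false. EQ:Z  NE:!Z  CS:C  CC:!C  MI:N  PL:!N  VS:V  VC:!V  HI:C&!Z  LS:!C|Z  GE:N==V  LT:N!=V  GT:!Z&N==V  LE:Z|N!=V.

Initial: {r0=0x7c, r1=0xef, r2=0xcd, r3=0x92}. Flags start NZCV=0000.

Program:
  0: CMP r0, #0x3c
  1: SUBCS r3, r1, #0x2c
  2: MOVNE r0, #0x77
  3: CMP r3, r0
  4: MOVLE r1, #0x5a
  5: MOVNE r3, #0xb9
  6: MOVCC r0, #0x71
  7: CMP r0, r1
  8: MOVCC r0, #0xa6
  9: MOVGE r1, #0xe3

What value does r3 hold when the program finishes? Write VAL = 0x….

[0] flags=0010 → (cmp)
[1] flags=0010 CS?T → r3=0xc3
[2] flags=0010 NE?T → r0=0x77
[3] flags=0011 → (cmp)
[4] flags=0011 LE?T → r1=0x5a
[5] flags=0011 NE?T → r3=0xb9
[6] flags=0011 CC?F → skip
[7] flags=0010 → (cmp)
[8] flags=0010 CC?F → skip
[9] flags=0010 GE?T → r1=0xe3

VAL = 0xb9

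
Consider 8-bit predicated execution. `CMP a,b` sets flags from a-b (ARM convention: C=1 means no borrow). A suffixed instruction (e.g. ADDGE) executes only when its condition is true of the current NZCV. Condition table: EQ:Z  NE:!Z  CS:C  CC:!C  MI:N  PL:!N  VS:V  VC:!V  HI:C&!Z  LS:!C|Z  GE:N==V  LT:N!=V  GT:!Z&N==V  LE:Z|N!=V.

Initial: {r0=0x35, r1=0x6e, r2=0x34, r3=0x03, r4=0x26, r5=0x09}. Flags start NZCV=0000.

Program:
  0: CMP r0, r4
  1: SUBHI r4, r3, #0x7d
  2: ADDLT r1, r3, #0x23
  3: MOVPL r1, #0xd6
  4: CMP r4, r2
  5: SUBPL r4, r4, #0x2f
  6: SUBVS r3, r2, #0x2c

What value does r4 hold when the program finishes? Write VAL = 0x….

0: ✓ CMP  NZCV=0010
1: ✓ SUBHI  r4←0x86
2: · ADDLT
3: ✓ MOVPL  r1←0xd6
4: ✓ CMP  NZCV=0011
5: ✓ SUBPL  r4←0x57
6: ✓ SUBVS  r3←0x08

VAL = 0x57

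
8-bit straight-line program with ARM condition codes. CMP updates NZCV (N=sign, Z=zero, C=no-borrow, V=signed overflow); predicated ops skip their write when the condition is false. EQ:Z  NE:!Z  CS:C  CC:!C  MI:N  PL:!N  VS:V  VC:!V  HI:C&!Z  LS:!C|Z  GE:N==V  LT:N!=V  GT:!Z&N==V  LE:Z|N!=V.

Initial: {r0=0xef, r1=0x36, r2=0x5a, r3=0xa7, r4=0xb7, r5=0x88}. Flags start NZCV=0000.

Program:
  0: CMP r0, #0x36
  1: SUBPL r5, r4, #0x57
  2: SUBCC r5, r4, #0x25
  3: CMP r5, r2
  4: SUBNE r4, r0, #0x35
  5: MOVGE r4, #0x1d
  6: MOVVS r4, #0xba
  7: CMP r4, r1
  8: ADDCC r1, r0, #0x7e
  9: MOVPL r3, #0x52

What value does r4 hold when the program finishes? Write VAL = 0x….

[0] flags=1010 → (cmp)
[1] flags=1010 PL?F → skip
[2] flags=1010 CC?F → skip
[3] flags=0011 → (cmp)
[4] flags=0011 NE?T → r4=0xba
[5] flags=0011 GE?F → skip
[6] flags=0011 VS?T → r4=0xba
[7] flags=1010 → (cmp)
[8] flags=1010 CC?F → skip
[9] flags=1010 PL?F → skip

VAL = 0xba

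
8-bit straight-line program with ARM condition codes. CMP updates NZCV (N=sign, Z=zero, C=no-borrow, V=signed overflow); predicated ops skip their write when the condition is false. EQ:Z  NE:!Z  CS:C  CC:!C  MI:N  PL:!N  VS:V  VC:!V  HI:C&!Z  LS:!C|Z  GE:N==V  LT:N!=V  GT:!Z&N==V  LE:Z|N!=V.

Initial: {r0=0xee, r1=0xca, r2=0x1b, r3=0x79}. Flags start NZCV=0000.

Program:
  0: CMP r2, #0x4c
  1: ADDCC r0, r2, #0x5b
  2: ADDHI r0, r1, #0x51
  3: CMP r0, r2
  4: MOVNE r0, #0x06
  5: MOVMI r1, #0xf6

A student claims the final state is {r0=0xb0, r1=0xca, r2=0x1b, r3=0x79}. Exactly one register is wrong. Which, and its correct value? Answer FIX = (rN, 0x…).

FIX = (r0, 0x06)

[0] flags=1000 → (cmp)
[1] flags=1000 CC?T → r0=0x76
[2] flags=1000 HI?F → skip
[3] flags=0010 → (cmp)
[4] flags=0010 NE?T → r0=0x06
[5] flags=0010 MI?F → skip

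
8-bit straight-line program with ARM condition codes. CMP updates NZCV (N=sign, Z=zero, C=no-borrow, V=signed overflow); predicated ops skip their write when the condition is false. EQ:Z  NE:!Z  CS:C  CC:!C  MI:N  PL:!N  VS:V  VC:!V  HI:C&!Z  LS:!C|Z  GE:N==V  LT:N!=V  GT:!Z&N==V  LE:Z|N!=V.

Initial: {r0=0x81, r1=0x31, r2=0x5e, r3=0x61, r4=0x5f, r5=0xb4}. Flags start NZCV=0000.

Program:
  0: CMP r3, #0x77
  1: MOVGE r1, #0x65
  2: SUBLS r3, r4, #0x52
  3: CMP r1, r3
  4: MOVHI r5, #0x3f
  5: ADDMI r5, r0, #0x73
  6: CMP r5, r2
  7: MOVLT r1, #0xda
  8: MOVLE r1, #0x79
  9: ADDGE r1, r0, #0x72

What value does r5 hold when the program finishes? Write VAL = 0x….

VAL = 0x3f

[0] flags=1000 → (cmp)
[1] flags=1000 GE?F → skip
[2] flags=1000 LS?T → r3=0x0d
[3] flags=0010 → (cmp)
[4] flags=0010 HI?T → r5=0x3f
[5] flags=0010 MI?F → skip
[6] flags=1000 → (cmp)
[7] flags=1000 LT?T → r1=0xda
[8] flags=1000 LE?T → r1=0x79
[9] flags=1000 GE?F → skip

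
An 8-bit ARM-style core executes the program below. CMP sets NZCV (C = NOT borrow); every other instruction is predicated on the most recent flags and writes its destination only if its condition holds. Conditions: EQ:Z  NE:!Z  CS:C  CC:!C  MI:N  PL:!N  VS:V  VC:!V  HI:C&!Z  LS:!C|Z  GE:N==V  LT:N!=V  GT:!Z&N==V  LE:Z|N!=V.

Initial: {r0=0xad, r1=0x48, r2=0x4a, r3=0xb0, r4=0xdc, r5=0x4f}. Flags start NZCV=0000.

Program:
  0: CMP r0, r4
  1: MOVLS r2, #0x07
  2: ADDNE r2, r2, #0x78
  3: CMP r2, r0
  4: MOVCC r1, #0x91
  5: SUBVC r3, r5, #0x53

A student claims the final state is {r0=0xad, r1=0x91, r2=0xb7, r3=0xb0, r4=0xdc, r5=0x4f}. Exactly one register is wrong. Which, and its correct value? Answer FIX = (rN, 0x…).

FIX = (r2, 0x7f)

0: ✓ CMP  NZCV=1000
1: ✓ MOVLS  r2←0x07
2: ✓ ADDNE  r2←0x7f
3: ✓ CMP  NZCV=1001
4: ✓ MOVCC  r1←0x91
5: · SUBVC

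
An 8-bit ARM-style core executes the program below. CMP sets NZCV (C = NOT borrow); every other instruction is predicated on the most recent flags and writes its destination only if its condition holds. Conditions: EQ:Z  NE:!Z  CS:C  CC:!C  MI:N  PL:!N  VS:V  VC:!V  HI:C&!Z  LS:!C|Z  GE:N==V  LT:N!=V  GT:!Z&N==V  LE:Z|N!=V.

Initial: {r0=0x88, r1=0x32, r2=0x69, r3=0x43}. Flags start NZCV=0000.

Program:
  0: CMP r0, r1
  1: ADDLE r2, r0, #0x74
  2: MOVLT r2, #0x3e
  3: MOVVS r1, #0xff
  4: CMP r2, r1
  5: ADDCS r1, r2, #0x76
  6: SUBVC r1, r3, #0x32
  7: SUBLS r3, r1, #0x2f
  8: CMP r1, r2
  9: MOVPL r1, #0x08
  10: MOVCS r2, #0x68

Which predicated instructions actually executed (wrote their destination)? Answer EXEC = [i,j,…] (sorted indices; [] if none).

EXEC = [1,2,3,6,7]

[0] flags=0011 → (cmp)
[1] flags=0011 LE?T → r2=0xfc
[2] flags=0011 LT?T → r2=0x3e
[3] flags=0011 VS?T → r1=0xff
[4] flags=0000 → (cmp)
[5] flags=0000 CS?F → skip
[6] flags=0000 VC?T → r1=0x11
[7] flags=0000 LS?T → r3=0xe2
[8] flags=1000 → (cmp)
[9] flags=1000 PL?F → skip
[10] flags=1000 CS?F → skip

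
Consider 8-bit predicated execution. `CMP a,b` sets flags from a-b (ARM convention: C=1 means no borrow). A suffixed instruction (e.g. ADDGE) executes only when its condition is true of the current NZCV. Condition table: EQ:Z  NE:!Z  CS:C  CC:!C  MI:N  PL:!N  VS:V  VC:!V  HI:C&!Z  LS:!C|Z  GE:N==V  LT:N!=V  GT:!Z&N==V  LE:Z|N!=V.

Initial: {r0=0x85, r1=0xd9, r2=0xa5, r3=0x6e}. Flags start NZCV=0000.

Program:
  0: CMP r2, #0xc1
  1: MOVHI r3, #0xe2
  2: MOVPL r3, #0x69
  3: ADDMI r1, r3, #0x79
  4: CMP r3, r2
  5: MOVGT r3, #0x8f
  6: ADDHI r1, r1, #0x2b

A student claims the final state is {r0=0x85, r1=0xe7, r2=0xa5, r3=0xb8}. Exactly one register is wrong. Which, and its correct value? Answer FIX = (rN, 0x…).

FIX = (r3, 0x8f)

0: ✓ CMP  NZCV=1000
1: · MOVHI
2: · MOVPL
3: ✓ ADDMI  r1←0xe7
4: ✓ CMP  NZCV=1001
5: ✓ MOVGT  r3←0x8f
6: · ADDHI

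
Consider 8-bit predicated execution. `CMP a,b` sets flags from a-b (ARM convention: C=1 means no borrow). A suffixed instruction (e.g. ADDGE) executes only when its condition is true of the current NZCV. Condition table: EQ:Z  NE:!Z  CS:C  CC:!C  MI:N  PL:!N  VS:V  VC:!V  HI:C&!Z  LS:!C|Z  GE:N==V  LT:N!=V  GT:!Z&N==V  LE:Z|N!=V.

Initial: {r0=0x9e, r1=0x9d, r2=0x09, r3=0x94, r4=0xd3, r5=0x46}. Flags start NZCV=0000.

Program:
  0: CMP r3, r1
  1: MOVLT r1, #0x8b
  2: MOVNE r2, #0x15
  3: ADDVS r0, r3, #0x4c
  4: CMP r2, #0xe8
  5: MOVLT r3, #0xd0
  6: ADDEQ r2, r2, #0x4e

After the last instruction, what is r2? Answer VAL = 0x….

0: ✓ CMP  NZCV=1000
1: ✓ MOVLT  r1←0x8b
2: ✓ MOVNE  r2←0x15
3: · ADDVS
4: ✓ CMP  NZCV=0000
5: · MOVLT
6: · ADDEQ

VAL = 0x15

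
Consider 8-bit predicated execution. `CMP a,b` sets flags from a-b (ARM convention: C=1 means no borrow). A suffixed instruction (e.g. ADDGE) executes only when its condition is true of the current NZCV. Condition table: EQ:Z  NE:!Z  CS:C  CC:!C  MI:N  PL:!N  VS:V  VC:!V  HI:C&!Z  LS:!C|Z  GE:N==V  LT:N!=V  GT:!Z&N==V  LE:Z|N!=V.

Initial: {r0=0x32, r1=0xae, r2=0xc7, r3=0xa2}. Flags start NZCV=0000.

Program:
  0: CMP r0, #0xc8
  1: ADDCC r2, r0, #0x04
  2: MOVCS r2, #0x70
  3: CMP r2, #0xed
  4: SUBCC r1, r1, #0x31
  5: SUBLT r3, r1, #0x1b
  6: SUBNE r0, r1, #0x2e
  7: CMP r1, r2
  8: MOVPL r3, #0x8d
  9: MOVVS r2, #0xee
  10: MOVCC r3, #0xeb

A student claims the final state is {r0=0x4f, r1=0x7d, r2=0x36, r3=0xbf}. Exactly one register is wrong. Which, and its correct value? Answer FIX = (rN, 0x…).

[0] flags=0000 → (cmp)
[1] flags=0000 CC?T → r2=0x36
[2] flags=0000 CS?F → skip
[3] flags=0000 → (cmp)
[4] flags=0000 CC?T → r1=0x7d
[5] flags=0000 LT?F → skip
[6] flags=0000 NE?T → r0=0x4f
[7] flags=0010 → (cmp)
[8] flags=0010 PL?T → r3=0x8d
[9] flags=0010 VS?F → skip
[10] flags=0010 CC?F → skip

FIX = (r3, 0x8d)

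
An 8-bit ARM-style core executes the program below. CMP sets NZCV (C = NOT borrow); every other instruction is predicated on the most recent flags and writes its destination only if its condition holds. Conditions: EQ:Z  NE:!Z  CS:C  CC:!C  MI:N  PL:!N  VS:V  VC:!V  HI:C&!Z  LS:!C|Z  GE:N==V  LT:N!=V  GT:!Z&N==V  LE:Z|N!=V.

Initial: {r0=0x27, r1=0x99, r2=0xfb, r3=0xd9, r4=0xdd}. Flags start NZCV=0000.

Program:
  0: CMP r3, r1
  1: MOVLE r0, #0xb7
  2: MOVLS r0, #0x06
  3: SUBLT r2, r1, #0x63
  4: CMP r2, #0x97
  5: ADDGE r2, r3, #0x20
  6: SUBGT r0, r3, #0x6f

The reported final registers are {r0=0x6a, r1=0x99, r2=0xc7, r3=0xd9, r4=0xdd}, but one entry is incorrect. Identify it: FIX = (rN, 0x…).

FIX = (r2, 0xf9)

0: ✓ CMP  NZCV=0010
1: · MOVLE
2: · MOVLS
3: · SUBLT
4: ✓ CMP  NZCV=0010
5: ✓ ADDGE  r2←0xf9
6: ✓ SUBGT  r0←0x6a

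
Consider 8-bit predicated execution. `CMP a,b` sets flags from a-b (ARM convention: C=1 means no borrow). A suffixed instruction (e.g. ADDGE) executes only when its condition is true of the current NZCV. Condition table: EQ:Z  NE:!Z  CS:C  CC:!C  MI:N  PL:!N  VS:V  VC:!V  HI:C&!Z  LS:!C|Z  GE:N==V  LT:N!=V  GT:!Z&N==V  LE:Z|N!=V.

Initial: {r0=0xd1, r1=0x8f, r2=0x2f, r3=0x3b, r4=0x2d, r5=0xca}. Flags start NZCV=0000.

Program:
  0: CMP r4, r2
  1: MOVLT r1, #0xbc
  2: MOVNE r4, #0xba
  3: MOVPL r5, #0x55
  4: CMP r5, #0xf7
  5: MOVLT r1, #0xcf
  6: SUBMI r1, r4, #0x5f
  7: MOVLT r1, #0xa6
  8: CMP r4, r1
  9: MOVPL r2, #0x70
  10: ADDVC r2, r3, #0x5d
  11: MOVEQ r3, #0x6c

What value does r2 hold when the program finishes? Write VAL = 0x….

VAL = 0x98

0: ✓ CMP  NZCV=1000
1: ✓ MOVLT  r1←0xbc
2: ✓ MOVNE  r4←0xba
3: · MOVPL
4: ✓ CMP  NZCV=1000
5: ✓ MOVLT  r1←0xcf
6: ✓ SUBMI  r1←0x5b
7: ✓ MOVLT  r1←0xa6
8: ✓ CMP  NZCV=0010
9: ✓ MOVPL  r2←0x70
10: ✓ ADDVC  r2←0x98
11: · MOVEQ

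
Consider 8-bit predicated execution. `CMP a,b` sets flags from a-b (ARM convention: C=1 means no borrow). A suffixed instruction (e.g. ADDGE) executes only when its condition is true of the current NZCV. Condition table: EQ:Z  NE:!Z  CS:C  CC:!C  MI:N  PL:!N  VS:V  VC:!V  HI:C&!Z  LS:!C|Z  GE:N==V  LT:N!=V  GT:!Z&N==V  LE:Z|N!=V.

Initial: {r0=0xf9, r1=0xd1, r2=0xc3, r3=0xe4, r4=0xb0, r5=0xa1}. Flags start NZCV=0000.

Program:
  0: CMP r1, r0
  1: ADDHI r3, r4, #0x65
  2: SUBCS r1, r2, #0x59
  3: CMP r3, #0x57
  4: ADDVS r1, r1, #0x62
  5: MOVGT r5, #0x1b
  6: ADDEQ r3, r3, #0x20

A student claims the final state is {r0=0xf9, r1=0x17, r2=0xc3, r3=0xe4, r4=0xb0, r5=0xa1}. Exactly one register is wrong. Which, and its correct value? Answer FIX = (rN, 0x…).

[0] flags=1000 → (cmp)
[1] flags=1000 HI?F → skip
[2] flags=1000 CS?F → skip
[3] flags=1010 → (cmp)
[4] flags=1010 VS?F → skip
[5] flags=1010 GT?F → skip
[6] flags=1010 EQ?F → skip

FIX = (r1, 0xd1)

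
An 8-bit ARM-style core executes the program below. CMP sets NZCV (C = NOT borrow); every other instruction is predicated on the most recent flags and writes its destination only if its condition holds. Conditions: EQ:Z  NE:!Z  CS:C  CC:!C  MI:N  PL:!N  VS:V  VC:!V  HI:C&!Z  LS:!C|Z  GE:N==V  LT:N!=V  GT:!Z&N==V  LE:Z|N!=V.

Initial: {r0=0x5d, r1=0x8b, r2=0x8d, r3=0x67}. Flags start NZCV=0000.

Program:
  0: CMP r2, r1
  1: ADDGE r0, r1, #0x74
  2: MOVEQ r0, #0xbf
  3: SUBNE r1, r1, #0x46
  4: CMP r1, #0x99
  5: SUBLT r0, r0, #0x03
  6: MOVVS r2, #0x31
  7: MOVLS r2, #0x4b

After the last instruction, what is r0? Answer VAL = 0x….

VAL = 0xff

0: ✓ CMP  NZCV=0010
1: ✓ ADDGE  r0←0xff
2: · MOVEQ
3: ✓ SUBNE  r1←0x45
4: ✓ CMP  NZCV=1001
5: · SUBLT
6: ✓ MOVVS  r2←0x31
7: ✓ MOVLS  r2←0x4b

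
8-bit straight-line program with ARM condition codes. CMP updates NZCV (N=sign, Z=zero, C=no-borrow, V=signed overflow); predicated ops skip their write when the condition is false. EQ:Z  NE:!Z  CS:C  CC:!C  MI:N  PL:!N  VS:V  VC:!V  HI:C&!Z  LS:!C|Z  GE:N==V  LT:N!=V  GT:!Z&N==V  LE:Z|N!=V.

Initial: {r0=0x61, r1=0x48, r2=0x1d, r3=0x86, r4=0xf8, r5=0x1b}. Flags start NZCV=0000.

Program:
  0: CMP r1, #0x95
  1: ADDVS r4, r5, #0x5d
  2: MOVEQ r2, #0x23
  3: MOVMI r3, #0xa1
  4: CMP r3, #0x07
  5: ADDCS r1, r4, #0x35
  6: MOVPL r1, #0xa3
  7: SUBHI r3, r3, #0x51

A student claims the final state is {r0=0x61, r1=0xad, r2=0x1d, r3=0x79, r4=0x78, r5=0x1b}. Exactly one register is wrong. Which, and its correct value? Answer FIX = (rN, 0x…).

FIX = (r3, 0x50)

0: ✓ CMP  NZCV=1001
1: ✓ ADDVS  r4←0x78
2: · MOVEQ
3: ✓ MOVMI  r3←0xa1
4: ✓ CMP  NZCV=1010
5: ✓ ADDCS  r1←0xad
6: · MOVPL
7: ✓ SUBHI  r3←0x50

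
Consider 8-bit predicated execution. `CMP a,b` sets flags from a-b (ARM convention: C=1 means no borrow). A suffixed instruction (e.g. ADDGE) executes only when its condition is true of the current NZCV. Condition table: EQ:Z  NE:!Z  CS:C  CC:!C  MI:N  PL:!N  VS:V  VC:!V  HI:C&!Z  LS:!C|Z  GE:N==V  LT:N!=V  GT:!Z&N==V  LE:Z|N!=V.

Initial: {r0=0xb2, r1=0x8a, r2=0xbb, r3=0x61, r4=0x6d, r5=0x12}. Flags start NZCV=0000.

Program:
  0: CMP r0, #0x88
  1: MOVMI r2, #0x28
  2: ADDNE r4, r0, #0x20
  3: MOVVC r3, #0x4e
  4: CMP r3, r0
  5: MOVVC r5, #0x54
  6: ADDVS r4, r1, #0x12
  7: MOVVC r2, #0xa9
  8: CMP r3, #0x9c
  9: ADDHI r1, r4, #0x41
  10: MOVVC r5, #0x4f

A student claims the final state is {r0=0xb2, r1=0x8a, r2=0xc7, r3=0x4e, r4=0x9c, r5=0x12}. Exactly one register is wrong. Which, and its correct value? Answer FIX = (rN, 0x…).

0: ✓ CMP  NZCV=0010
1: · MOVMI
2: ✓ ADDNE  r4←0xd2
3: ✓ MOVVC  r3←0x4e
4: ✓ CMP  NZCV=1001
5: · MOVVC
6: ✓ ADDVS  r4←0x9c
7: · MOVVC
8: ✓ CMP  NZCV=1001
9: · ADDHI
10: · MOVVC

FIX = (r2, 0xbb)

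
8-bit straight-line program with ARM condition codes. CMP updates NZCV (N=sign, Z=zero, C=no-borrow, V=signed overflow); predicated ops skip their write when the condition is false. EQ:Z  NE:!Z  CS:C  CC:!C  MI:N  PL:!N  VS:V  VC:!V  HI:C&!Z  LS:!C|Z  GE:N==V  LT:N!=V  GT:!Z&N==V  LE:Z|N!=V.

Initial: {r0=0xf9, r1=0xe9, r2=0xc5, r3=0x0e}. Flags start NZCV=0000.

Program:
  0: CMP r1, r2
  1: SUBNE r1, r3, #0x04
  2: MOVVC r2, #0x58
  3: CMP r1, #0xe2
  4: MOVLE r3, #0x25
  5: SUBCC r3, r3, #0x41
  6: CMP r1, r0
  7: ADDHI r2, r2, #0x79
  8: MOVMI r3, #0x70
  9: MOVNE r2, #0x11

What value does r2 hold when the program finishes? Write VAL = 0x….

0: ✓ CMP  NZCV=0010
1: ✓ SUBNE  r1←0x0a
2: ✓ MOVVC  r2←0x58
3: ✓ CMP  NZCV=0000
4: · MOVLE
5: ✓ SUBCC  r3←0xcd
6: ✓ CMP  NZCV=0000
7: · ADDHI
8: · MOVMI
9: ✓ MOVNE  r2←0x11

VAL = 0x11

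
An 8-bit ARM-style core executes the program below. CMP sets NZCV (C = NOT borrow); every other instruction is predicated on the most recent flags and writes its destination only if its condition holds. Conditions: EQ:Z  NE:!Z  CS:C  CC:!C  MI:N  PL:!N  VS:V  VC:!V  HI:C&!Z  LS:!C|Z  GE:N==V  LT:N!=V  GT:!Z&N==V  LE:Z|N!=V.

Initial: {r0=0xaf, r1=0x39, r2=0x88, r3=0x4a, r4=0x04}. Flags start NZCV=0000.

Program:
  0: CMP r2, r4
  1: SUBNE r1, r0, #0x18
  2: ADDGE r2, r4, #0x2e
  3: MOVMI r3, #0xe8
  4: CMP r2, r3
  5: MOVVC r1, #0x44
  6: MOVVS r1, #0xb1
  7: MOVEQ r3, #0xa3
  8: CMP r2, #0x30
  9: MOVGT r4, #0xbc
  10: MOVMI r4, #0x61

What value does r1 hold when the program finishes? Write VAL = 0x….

0: ✓ CMP  NZCV=1010
1: ✓ SUBNE  r1←0x97
2: · ADDGE
3: ✓ MOVMI  r3←0xe8
4: ✓ CMP  NZCV=1000
5: ✓ MOVVC  r1←0x44
6: · MOVVS
7: · MOVEQ
8: ✓ CMP  NZCV=0011
9: · MOVGT
10: · MOVMI

VAL = 0x44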